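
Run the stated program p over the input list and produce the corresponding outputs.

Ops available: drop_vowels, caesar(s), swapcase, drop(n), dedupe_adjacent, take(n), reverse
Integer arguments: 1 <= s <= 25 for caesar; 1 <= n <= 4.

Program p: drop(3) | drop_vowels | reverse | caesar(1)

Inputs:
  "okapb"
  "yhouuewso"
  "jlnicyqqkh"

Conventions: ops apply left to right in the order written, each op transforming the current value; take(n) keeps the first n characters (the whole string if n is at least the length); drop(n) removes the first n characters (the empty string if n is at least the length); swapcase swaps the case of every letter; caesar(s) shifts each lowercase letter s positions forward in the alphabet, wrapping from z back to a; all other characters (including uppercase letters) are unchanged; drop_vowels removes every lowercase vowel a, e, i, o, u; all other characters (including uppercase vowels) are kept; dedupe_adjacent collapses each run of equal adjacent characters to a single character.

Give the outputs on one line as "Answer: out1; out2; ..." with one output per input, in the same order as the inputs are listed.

Execution, op by op:
  "okapb" -> "pb" -> "pb" -> "bp" -> "cq"
  "yhouuewso" -> "uuewso" -> "ws" -> "sw" -> "tx"
  "jlnicyqqkh" -> "icyqqkh" -> "cyqqkh" -> "hkqqyc" -> "ilrrzd"

"cq"; "tx"; "ilrrzd"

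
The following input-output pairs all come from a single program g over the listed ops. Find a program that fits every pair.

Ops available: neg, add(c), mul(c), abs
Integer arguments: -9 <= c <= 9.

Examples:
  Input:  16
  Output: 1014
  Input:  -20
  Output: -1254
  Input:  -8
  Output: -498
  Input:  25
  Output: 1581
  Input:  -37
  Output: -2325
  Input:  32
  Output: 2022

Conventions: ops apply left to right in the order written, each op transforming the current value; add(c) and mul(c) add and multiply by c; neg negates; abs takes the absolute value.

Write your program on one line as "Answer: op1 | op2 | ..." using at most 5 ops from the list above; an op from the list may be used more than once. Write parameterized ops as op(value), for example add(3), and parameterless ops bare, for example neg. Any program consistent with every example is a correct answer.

mul(9) | mul(-7) | add(3) | add(-9) | neg

Check, running the answer program on each example:
  16 -> 144 -> -1008 -> -1005 -> -1014 -> 1014
  -20 -> -180 -> 1260 -> 1263 -> 1254 -> -1254
  -8 -> -72 -> 504 -> 507 -> 498 -> -498
  25 -> 225 -> -1575 -> -1572 -> -1581 -> 1581
  -37 -> -333 -> 2331 -> 2334 -> 2325 -> -2325
  32 -> 288 -> -2016 -> -2013 -> -2022 -> 2022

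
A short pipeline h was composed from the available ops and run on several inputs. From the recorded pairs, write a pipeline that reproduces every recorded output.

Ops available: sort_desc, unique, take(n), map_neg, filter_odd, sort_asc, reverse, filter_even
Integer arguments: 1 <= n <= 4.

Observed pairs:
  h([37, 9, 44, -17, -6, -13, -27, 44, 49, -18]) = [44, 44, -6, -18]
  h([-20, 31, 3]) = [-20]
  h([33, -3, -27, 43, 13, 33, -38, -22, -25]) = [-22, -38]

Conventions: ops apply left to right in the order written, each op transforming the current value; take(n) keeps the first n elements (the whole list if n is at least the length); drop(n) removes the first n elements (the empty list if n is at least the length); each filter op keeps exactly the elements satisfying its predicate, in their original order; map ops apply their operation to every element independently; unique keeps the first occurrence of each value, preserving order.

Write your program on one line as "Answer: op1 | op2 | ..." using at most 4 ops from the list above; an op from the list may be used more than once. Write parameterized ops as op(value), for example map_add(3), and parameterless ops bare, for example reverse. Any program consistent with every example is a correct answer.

sort_desc | map_neg | filter_even | map_neg

Check, running the answer program on each example:
  [37, 9, 44, -17, -6, -13, -27, 44, 49, -18] -> [49, 44, 44, 37, 9, -6, -13, -17, -18, -27] -> [-49, -44, -44, -37, -9, 6, 13, 17, 18, 27] -> [-44, -44, 6, 18] -> [44, 44, -6, -18]
  [-20, 31, 3] -> [31, 3, -20] -> [-31, -3, 20] -> [20] -> [-20]
  [33, -3, -27, 43, 13, 33, -38, -22, -25] -> [43, 33, 33, 13, -3, -22, -25, -27, -38] -> [-43, -33, -33, -13, 3, 22, 25, 27, 38] -> [22, 38] -> [-22, -38]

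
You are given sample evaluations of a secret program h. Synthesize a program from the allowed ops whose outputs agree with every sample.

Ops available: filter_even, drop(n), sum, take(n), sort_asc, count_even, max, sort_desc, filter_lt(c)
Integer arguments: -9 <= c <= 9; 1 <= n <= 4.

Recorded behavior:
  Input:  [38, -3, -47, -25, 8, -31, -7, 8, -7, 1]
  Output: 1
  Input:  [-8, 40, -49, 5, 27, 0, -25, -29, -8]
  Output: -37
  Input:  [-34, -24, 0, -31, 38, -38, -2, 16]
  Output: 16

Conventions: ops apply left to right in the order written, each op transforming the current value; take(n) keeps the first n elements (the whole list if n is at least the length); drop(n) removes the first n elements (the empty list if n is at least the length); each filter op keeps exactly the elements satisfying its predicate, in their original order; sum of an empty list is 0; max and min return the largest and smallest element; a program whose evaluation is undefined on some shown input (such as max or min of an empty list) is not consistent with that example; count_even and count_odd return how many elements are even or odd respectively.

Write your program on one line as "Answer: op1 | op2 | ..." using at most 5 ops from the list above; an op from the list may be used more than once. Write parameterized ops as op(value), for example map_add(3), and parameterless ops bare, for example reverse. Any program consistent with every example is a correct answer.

drop(3) | drop(4) | take(2) | sort_asc | sum

Check, running the answer program on each example:
  [38, -3, -47, -25, 8, -31, -7, 8, -7, 1] -> [-25, 8, -31, -7, 8, -7, 1] -> [8, -7, 1] -> [8, -7] -> [-7, 8] -> 1
  [-8, 40, -49, 5, 27, 0, -25, -29, -8] -> [5, 27, 0, -25, -29, -8] -> [-29, -8] -> [-29, -8] -> [-29, -8] -> -37
  [-34, -24, 0, -31, 38, -38, -2, 16] -> [-31, 38, -38, -2, 16] -> [16] -> [16] -> [16] -> 16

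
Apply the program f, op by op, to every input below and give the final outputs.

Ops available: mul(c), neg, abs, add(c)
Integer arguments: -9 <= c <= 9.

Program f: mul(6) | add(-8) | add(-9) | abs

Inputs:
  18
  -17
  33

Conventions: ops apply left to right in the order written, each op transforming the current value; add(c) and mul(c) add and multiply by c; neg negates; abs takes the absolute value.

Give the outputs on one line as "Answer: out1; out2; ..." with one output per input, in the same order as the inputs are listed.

91; 119; 181

Execution, op by op:
  18 -> 108 -> 100 -> 91 -> 91
  -17 -> -102 -> -110 -> -119 -> 119
  33 -> 198 -> 190 -> 181 -> 181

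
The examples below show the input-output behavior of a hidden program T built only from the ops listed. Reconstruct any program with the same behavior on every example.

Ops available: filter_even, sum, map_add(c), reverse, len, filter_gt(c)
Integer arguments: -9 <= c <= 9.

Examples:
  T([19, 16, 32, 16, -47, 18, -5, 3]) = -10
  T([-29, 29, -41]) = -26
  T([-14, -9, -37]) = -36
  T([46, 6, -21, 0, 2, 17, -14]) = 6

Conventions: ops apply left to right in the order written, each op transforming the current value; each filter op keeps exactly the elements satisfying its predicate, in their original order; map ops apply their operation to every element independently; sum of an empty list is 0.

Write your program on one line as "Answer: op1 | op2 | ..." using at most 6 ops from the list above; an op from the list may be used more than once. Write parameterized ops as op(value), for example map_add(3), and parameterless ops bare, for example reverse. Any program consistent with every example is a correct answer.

map_add(1) | reverse | filter_even | map_add(4) | sum

Check, running the answer program on each example:
  [19, 16, 32, 16, -47, 18, -5, 3] -> [20, 17, 33, 17, -46, 19, -4, 4] -> [4, -4, 19, -46, 17, 33, 17, 20] -> [4, -4, -46, 20] -> [8, 0, -42, 24] -> -10
  [-29, 29, -41] -> [-28, 30, -40] -> [-40, 30, -28] -> [-40, 30, -28] -> [-36, 34, -24] -> -26
  [-14, -9, -37] -> [-13, -8, -36] -> [-36, -8, -13] -> [-36, -8] -> [-32, -4] -> -36
  [46, 6, -21, 0, 2, 17, -14] -> [47, 7, -20, 1, 3, 18, -13] -> [-13, 18, 3, 1, -20, 7, 47] -> [18, -20] -> [22, -16] -> 6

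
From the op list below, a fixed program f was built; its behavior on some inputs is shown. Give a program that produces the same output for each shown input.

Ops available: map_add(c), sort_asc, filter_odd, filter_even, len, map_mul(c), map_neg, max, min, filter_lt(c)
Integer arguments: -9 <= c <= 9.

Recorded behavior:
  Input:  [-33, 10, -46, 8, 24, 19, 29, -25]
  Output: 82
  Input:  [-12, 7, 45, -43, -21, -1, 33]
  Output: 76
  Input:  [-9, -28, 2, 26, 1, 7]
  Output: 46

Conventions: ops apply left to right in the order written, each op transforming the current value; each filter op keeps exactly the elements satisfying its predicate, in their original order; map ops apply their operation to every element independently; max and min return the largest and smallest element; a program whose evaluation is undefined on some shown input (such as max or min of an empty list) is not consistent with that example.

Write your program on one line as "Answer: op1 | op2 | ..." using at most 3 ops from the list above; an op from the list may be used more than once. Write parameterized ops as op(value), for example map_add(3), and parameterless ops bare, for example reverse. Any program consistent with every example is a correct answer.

map_add(5) | map_mul(-2) | max

Check, running the answer program on each example:
  [-33, 10, -46, 8, 24, 19, 29, -25] -> [-28, 15, -41, 13, 29, 24, 34, -20] -> [56, -30, 82, -26, -58, -48, -68, 40] -> 82
  [-12, 7, 45, -43, -21, -1, 33] -> [-7, 12, 50, -38, -16, 4, 38] -> [14, -24, -100, 76, 32, -8, -76] -> 76
  [-9, -28, 2, 26, 1, 7] -> [-4, -23, 7, 31, 6, 12] -> [8, 46, -14, -62, -12, -24] -> 46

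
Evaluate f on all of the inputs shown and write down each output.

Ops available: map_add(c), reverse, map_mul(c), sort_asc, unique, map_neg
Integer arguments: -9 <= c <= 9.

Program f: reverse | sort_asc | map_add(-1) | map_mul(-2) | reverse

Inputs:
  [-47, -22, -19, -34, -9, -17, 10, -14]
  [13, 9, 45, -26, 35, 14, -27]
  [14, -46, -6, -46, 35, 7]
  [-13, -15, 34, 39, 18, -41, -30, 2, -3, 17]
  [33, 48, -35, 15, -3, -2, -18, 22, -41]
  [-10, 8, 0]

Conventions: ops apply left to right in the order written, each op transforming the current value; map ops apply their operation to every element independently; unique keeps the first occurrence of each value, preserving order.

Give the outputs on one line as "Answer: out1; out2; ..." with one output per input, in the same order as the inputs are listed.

[-18, 20, 30, 36, 40, 46, 70, 96]; [-88, -68, -26, -24, -16, 54, 56]; [-68, -26, -12, 14, 94, 94]; [-76, -66, -34, -32, -2, 8, 28, 32, 62, 84]; [-94, -64, -42, -28, 6, 8, 38, 72, 84]; [-14, 2, 22]

Execution, op by op:
  [-47, -22, -19, -34, -9, -17, 10, -14] -> [-14, 10, -17, -9, -34, -19, -22, -47] -> [-47, -34, -22, -19, -17, -14, -9, 10] -> [-48, -35, -23, -20, -18, -15, -10, 9] -> [96, 70, 46, 40, 36, 30, 20, -18] -> [-18, 20, 30, 36, 40, 46, 70, 96]
  [13, 9, 45, -26, 35, 14, -27] -> [-27, 14, 35, -26, 45, 9, 13] -> [-27, -26, 9, 13, 14, 35, 45] -> [-28, -27, 8, 12, 13, 34, 44] -> [56, 54, -16, -24, -26, -68, -88] -> [-88, -68, -26, -24, -16, 54, 56]
  [14, -46, -6, -46, 35, 7] -> [7, 35, -46, -6, -46, 14] -> [-46, -46, -6, 7, 14, 35] -> [-47, -47, -7, 6, 13, 34] -> [94, 94, 14, -12, -26, -68] -> [-68, -26, -12, 14, 94, 94]
  [-13, -15, 34, 39, 18, -41, -30, 2, -3, 17] -> [17, -3, 2, -30, -41, 18, 39, 34, -15, -13] -> [-41, -30, -15, -13, -3, 2, 17, 18, 34, 39] -> [-42, -31, -16, -14, -4, 1, 16, 17, 33, 38] -> [84, 62, 32, 28, 8, -2, -32, -34, -66, -76] -> [-76, -66, -34, -32, -2, 8, 28, 32, 62, 84]
  [33, 48, -35, 15, -3, -2, -18, 22, -41] -> [-41, 22, -18, -2, -3, 15, -35, 48, 33] -> [-41, -35, -18, -3, -2, 15, 22, 33, 48] -> [-42, -36, -19, -4, -3, 14, 21, 32, 47] -> [84, 72, 38, 8, 6, -28, -42, -64, -94] -> [-94, -64, -42, -28, 6, 8, 38, 72, 84]
  [-10, 8, 0] -> [0, 8, -10] -> [-10, 0, 8] -> [-11, -1, 7] -> [22, 2, -14] -> [-14, 2, 22]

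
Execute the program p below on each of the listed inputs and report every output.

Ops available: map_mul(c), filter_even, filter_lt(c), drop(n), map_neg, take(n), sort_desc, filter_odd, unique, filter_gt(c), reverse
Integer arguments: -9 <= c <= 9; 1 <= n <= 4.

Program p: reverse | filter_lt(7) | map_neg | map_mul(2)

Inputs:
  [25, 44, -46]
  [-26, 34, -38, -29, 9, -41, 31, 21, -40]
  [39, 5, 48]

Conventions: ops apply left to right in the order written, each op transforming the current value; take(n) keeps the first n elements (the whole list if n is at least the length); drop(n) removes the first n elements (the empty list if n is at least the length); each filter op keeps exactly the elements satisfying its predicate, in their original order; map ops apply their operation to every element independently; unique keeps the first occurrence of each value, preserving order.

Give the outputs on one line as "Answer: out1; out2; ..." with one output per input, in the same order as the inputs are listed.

[92]; [80, 82, 58, 76, 52]; [-10]

Execution, op by op:
  [25, 44, -46] -> [-46, 44, 25] -> [-46] -> [46] -> [92]
  [-26, 34, -38, -29, 9, -41, 31, 21, -40] -> [-40, 21, 31, -41, 9, -29, -38, 34, -26] -> [-40, -41, -29, -38, -26] -> [40, 41, 29, 38, 26] -> [80, 82, 58, 76, 52]
  [39, 5, 48] -> [48, 5, 39] -> [5] -> [-5] -> [-10]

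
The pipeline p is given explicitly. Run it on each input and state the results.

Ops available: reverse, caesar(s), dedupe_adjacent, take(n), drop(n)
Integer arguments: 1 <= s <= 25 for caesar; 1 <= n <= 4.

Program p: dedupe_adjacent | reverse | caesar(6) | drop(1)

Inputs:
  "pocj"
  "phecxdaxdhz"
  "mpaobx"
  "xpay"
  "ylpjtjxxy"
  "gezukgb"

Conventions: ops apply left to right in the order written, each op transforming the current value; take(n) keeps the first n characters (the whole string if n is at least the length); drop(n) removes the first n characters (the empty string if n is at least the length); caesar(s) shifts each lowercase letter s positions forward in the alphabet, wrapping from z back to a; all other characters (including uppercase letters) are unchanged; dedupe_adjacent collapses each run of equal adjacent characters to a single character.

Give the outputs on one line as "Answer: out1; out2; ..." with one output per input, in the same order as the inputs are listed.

"iuv"; "njdgjdiknv"; "hugvs"; "gvd"; "dpzpvre"; "mqafkm"

Execution, op by op:
  "pocj" -> "pocj" -> "jcop" -> "piuv" -> "iuv"
  "phecxdaxdhz" -> "phecxdaxdhz" -> "zhdxadxcehp" -> "fnjdgjdiknv" -> "njdgjdiknv"
  "mpaobx" -> "mpaobx" -> "xboapm" -> "dhugvs" -> "hugvs"
  "xpay" -> "xpay" -> "yapx" -> "egvd" -> "gvd"
  "ylpjtjxxy" -> "ylpjtjxy" -> "yxjtjply" -> "edpzpvre" -> "dpzpvre"
  "gezukgb" -> "gezukgb" -> "bgkuzeg" -> "hmqafkm" -> "mqafkm"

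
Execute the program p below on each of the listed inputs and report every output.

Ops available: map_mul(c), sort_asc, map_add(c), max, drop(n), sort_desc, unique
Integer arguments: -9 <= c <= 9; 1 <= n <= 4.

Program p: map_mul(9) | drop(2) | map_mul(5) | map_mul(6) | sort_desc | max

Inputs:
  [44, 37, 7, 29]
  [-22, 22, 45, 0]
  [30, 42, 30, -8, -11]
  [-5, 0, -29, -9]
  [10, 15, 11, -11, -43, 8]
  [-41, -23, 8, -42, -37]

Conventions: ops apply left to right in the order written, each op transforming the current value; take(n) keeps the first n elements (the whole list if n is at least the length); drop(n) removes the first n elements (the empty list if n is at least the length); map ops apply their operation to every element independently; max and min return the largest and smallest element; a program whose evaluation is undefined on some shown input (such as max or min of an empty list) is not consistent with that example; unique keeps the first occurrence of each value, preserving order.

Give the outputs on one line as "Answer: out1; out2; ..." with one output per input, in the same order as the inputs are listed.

7830; 12150; 8100; -2430; 2970; 2160

Execution, op by op:
  [44, 37, 7, 29] -> [396, 333, 63, 261] -> [63, 261] -> [315, 1305] -> [1890, 7830] -> [7830, 1890] -> 7830
  [-22, 22, 45, 0] -> [-198, 198, 405, 0] -> [405, 0] -> [2025, 0] -> [12150, 0] -> [12150, 0] -> 12150
  [30, 42, 30, -8, -11] -> [270, 378, 270, -72, -99] -> [270, -72, -99] -> [1350, -360, -495] -> [8100, -2160, -2970] -> [8100, -2160, -2970] -> 8100
  [-5, 0, -29, -9] -> [-45, 0, -261, -81] -> [-261, -81] -> [-1305, -405] -> [-7830, -2430] -> [-2430, -7830] -> -2430
  [10, 15, 11, -11, -43, 8] -> [90, 135, 99, -99, -387, 72] -> [99, -99, -387, 72] -> [495, -495, -1935, 360] -> [2970, -2970, -11610, 2160] -> [2970, 2160, -2970, -11610] -> 2970
  [-41, -23, 8, -42, -37] -> [-369, -207, 72, -378, -333] -> [72, -378, -333] -> [360, -1890, -1665] -> [2160, -11340, -9990] -> [2160, -9990, -11340] -> 2160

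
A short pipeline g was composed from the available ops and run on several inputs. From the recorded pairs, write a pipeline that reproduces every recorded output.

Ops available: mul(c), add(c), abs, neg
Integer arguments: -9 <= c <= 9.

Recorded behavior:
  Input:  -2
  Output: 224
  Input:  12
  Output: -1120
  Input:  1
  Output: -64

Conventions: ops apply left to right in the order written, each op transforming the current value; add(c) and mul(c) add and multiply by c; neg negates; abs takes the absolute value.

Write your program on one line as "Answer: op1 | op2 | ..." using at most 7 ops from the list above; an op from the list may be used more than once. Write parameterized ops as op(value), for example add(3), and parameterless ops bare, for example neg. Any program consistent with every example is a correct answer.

mul(-4) | mul(-3) | neg | add(4) | mul(-8) | neg

Check, running the answer program on each example:
  -2 -> 8 -> -24 -> 24 -> 28 -> -224 -> 224
  12 -> -48 -> 144 -> -144 -> -140 -> 1120 -> -1120
  1 -> -4 -> 12 -> -12 -> -8 -> 64 -> -64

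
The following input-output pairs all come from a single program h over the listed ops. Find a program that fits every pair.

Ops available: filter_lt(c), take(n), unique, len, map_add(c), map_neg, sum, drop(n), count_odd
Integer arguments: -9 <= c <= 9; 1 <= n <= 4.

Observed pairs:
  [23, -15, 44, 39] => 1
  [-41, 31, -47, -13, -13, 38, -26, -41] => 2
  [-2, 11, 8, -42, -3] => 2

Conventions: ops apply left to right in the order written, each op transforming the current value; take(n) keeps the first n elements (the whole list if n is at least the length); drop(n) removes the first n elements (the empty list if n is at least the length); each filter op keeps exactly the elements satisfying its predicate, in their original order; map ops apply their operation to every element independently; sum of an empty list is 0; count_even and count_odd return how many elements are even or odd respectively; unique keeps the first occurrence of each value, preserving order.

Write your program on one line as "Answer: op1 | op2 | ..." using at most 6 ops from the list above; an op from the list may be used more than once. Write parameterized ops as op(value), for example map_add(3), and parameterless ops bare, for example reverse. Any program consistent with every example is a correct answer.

map_add(-6) | map_add(-7) | drop(2) | map_add(4) | count_odd

Check, running the answer program on each example:
  [23, -15, 44, 39] -> [17, -21, 38, 33] -> [10, -28, 31, 26] -> [31, 26] -> [35, 30] -> 1
  [-41, 31, -47, -13, -13, 38, -26, -41] -> [-47, 25, -53, -19, -19, 32, -32, -47] -> [-54, 18, -60, -26, -26, 25, -39, -54] -> [-60, -26, -26, 25, -39, -54] -> [-56, -22, -22, 29, -35, -50] -> 2
  [-2, 11, 8, -42, -3] -> [-8, 5, 2, -48, -9] -> [-15, -2, -5, -55, -16] -> [-5, -55, -16] -> [-1, -51, -12] -> 2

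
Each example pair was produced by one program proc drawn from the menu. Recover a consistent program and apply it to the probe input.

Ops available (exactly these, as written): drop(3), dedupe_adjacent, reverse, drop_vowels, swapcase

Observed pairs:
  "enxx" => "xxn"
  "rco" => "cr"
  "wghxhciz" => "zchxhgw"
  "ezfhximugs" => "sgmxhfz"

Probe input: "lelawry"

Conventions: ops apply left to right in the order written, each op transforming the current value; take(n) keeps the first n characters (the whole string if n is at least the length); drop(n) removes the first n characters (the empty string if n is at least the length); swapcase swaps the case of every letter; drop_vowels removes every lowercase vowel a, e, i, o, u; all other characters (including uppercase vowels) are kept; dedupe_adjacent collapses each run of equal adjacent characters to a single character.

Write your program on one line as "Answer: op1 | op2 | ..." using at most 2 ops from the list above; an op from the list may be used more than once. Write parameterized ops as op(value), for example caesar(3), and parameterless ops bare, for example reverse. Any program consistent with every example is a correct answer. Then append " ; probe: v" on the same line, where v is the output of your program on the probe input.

reverse | drop_vowels ; probe: "yrwll"

Check, running the answer program on each example:
  "enxx" -> "xxne" -> "xxn"
  "rco" -> "ocr" -> "cr"
  "wghxhciz" -> "zichxhgw" -> "zchxhgw"
  "ezfhximugs" -> "sgumixhfze" -> "sgmxhfz"
  probe: "lelawry" -> "yrwalel" -> "yrwll"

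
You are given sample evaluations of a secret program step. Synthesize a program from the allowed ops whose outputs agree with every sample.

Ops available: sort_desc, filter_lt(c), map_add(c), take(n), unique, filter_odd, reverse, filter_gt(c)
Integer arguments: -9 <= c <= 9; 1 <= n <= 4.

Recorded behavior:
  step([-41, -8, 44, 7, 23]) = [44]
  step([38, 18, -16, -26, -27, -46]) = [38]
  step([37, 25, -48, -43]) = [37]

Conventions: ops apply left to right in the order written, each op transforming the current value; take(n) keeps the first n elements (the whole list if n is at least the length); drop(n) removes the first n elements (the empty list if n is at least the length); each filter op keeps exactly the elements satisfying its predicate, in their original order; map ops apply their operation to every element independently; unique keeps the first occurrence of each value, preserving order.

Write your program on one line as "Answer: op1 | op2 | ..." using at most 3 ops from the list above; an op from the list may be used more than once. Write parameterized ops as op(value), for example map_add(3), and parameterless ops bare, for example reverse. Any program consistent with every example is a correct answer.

sort_desc | take(1)

Check, running the answer program on each example:
  [-41, -8, 44, 7, 23] -> [44, 23, 7, -8, -41] -> [44]
  [38, 18, -16, -26, -27, -46] -> [38, 18, -16, -26, -27, -46] -> [38]
  [37, 25, -48, -43] -> [37, 25, -43, -48] -> [37]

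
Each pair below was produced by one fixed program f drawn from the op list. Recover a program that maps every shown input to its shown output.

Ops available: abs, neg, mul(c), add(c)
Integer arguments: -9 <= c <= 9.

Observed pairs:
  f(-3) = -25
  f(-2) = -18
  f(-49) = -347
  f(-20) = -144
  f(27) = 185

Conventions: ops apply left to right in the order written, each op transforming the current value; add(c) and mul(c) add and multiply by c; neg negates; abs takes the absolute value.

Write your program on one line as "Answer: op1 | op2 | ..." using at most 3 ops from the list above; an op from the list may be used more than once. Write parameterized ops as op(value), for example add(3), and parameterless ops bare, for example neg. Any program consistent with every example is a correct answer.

mul(-7) | neg | add(-4)

Check, running the answer program on each example:
  -3 -> 21 -> -21 -> -25
  -2 -> 14 -> -14 -> -18
  -49 -> 343 -> -343 -> -347
  -20 -> 140 -> -140 -> -144
  27 -> -189 -> 189 -> 185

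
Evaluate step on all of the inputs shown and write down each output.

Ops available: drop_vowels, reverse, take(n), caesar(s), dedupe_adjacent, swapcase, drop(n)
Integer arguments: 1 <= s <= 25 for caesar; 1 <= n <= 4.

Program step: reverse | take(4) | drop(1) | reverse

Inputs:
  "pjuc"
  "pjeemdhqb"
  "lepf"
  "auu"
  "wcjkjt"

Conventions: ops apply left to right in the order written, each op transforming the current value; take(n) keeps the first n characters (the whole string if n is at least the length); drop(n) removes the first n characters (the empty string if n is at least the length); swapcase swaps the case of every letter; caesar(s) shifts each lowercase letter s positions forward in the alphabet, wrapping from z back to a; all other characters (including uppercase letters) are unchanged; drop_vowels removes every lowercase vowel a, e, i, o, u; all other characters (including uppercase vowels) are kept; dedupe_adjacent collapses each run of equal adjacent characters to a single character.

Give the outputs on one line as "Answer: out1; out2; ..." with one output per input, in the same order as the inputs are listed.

Execution, op by op:
  "pjuc" -> "cujp" -> "cujp" -> "ujp" -> "pju"
  "pjeemdhqb" -> "bqhdmeejp" -> "bqhd" -> "qhd" -> "dhq"
  "lepf" -> "fpel" -> "fpel" -> "pel" -> "lep"
  "auu" -> "uua" -> "uua" -> "ua" -> "au"
  "wcjkjt" -> "tjkjcw" -> "tjkj" -> "jkj" -> "jkj"

"pju"; "dhq"; "lep"; "au"; "jkj"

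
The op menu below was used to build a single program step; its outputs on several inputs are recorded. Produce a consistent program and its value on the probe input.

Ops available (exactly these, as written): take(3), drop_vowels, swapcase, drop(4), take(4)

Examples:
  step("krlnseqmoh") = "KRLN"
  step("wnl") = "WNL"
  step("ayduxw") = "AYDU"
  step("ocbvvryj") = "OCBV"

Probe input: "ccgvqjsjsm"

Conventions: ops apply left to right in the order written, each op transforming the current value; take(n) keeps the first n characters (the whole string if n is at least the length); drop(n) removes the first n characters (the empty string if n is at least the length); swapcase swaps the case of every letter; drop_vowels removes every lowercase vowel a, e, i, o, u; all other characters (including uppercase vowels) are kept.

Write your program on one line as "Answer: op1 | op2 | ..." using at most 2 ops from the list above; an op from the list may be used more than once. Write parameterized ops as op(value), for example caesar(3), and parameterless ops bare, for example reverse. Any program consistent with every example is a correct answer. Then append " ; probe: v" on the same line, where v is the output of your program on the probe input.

take(4) | swapcase ; probe: "CCGV"

Check, running the answer program on each example:
  "krlnseqmoh" -> "krln" -> "KRLN"
  "wnl" -> "wnl" -> "WNL"
  "ayduxw" -> "aydu" -> "AYDU"
  "ocbvvryj" -> "ocbv" -> "OCBV"
  probe: "ccgvqjsjsm" -> "ccgv" -> "CCGV"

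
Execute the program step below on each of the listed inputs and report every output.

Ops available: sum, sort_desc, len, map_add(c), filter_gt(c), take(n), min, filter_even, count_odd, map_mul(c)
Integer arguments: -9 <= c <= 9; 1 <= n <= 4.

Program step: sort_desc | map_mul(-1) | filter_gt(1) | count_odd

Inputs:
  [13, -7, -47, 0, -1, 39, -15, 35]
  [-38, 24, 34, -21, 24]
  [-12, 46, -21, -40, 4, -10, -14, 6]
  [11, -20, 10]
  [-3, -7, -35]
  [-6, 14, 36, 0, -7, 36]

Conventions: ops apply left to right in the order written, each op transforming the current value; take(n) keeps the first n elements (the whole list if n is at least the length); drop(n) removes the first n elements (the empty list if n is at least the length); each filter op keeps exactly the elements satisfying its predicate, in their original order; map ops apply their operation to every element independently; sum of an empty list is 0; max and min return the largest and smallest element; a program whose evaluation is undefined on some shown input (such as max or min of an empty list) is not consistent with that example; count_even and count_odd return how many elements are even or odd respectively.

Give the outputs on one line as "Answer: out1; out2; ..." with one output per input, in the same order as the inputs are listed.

3; 1; 1; 0; 3; 1

Execution, op by op:
  [13, -7, -47, 0, -1, 39, -15, 35] -> [39, 35, 13, 0, -1, -7, -15, -47] -> [-39, -35, -13, 0, 1, 7, 15, 47] -> [7, 15, 47] -> 3
  [-38, 24, 34, -21, 24] -> [34, 24, 24, -21, -38] -> [-34, -24, -24, 21, 38] -> [21, 38] -> 1
  [-12, 46, -21, -40, 4, -10, -14, 6] -> [46, 6, 4, -10, -12, -14, -21, -40] -> [-46, -6, -4, 10, 12, 14, 21, 40] -> [10, 12, 14, 21, 40] -> 1
  [11, -20, 10] -> [11, 10, -20] -> [-11, -10, 20] -> [20] -> 0
  [-3, -7, -35] -> [-3, -7, -35] -> [3, 7, 35] -> [3, 7, 35] -> 3
  [-6, 14, 36, 0, -7, 36] -> [36, 36, 14, 0, -6, -7] -> [-36, -36, -14, 0, 6, 7] -> [6, 7] -> 1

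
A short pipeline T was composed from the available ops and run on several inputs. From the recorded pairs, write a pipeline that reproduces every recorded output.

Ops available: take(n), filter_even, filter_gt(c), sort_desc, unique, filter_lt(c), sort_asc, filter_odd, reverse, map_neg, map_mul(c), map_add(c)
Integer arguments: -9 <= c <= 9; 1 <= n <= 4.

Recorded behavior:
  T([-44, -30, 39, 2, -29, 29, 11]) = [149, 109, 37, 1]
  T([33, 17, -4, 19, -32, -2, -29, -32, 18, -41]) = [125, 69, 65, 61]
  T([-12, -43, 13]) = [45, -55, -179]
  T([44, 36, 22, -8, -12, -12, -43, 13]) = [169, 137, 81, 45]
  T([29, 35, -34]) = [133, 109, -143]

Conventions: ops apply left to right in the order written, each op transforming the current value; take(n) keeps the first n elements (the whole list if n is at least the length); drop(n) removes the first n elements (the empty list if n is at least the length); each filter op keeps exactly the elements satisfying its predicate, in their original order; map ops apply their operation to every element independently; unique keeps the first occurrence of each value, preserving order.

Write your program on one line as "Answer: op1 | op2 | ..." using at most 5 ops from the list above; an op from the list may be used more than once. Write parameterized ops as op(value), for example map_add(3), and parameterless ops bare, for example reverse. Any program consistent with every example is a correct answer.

map_mul(4) | sort_asc | sort_desc | map_add(-7) | take(4)

Check, running the answer program on each example:
  [-44, -30, 39, 2, -29, 29, 11] -> [-176, -120, 156, 8, -116, 116, 44] -> [-176, -120, -116, 8, 44, 116, 156] -> [156, 116, 44, 8, -116, -120, -176] -> [149, 109, 37, 1, -123, -127, -183] -> [149, 109, 37, 1]
  [33, 17, -4, 19, -32, -2, -29, -32, 18, -41] -> [132, 68, -16, 76, -128, -8, -116, -128, 72, -164] -> [-164, -128, -128, -116, -16, -8, 68, 72, 76, 132] -> [132, 76, 72, 68, -8, -16, -116, -128, -128, -164] -> [125, 69, 65, 61, -15, -23, -123, -135, -135, -171] -> [125, 69, 65, 61]
  [-12, -43, 13] -> [-48, -172, 52] -> [-172, -48, 52] -> [52, -48, -172] -> [45, -55, -179] -> [45, -55, -179]
  [44, 36, 22, -8, -12, -12, -43, 13] -> [176, 144, 88, -32, -48, -48, -172, 52] -> [-172, -48, -48, -32, 52, 88, 144, 176] -> [176, 144, 88, 52, -32, -48, -48, -172] -> [169, 137, 81, 45, -39, -55, -55, -179] -> [169, 137, 81, 45]
  [29, 35, -34] -> [116, 140, -136] -> [-136, 116, 140] -> [140, 116, -136] -> [133, 109, -143] -> [133, 109, -143]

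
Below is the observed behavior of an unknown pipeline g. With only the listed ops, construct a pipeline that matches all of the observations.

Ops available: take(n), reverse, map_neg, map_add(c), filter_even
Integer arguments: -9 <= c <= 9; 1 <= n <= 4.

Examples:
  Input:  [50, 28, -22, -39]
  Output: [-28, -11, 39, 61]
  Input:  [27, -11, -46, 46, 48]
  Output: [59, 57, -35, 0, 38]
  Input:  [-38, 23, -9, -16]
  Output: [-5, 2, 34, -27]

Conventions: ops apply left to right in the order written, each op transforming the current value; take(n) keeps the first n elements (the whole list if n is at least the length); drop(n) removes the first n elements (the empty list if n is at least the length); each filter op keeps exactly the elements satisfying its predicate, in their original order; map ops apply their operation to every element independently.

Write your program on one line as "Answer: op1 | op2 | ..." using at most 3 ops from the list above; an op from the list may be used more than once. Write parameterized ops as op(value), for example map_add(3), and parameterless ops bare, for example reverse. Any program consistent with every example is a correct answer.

map_add(2) | map_add(9) | reverse

Check, running the answer program on each example:
  [50, 28, -22, -39] -> [52, 30, -20, -37] -> [61, 39, -11, -28] -> [-28, -11, 39, 61]
  [27, -11, -46, 46, 48] -> [29, -9, -44, 48, 50] -> [38, 0, -35, 57, 59] -> [59, 57, -35, 0, 38]
  [-38, 23, -9, -16] -> [-36, 25, -7, -14] -> [-27, 34, 2, -5] -> [-5, 2, 34, -27]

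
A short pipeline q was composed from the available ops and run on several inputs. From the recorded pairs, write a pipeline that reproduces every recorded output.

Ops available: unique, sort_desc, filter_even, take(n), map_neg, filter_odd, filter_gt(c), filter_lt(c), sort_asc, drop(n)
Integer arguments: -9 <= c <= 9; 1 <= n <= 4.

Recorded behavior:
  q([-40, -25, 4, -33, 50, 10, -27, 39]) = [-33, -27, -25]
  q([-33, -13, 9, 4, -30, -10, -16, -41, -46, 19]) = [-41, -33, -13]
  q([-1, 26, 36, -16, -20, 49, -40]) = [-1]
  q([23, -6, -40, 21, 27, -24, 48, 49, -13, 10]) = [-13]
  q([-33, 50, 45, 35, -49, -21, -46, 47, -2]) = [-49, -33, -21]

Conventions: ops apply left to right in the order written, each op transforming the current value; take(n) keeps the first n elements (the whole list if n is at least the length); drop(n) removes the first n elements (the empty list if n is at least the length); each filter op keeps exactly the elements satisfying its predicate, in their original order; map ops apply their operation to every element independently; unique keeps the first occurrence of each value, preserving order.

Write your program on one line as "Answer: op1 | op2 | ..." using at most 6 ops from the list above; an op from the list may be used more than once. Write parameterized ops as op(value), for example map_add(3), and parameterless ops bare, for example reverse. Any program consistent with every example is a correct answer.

sort_asc | map_neg | filter_odd | take(3) | filter_gt(-9) | map_neg

Check, running the answer program on each example:
  [-40, -25, 4, -33, 50, 10, -27, 39] -> [-40, -33, -27, -25, 4, 10, 39, 50] -> [40, 33, 27, 25, -4, -10, -39, -50] -> [33, 27, 25, -39] -> [33, 27, 25] -> [33, 27, 25] -> [-33, -27, -25]
  [-33, -13, 9, 4, -30, -10, -16, -41, -46, 19] -> [-46, -41, -33, -30, -16, -13, -10, 4, 9, 19] -> [46, 41, 33, 30, 16, 13, 10, -4, -9, -19] -> [41, 33, 13, -9, -19] -> [41, 33, 13] -> [41, 33, 13] -> [-41, -33, -13]
  [-1, 26, 36, -16, -20, 49, -40] -> [-40, -20, -16, -1, 26, 36, 49] -> [40, 20, 16, 1, -26, -36, -49] -> [1, -49] -> [1, -49] -> [1] -> [-1]
  [23, -6, -40, 21, 27, -24, 48, 49, -13, 10] -> [-40, -24, -13, -6, 10, 21, 23, 27, 48, 49] -> [40, 24, 13, 6, -10, -21, -23, -27, -48, -49] -> [13, -21, -23, -27, -49] -> [13, -21, -23] -> [13] -> [-13]
  [-33, 50, 45, 35, -49, -21, -46, 47, -2] -> [-49, -46, -33, -21, -2, 35, 45, 47, 50] -> [49, 46, 33, 21, 2, -35, -45, -47, -50] -> [49, 33, 21, -35, -45, -47] -> [49, 33, 21] -> [49, 33, 21] -> [-49, -33, -21]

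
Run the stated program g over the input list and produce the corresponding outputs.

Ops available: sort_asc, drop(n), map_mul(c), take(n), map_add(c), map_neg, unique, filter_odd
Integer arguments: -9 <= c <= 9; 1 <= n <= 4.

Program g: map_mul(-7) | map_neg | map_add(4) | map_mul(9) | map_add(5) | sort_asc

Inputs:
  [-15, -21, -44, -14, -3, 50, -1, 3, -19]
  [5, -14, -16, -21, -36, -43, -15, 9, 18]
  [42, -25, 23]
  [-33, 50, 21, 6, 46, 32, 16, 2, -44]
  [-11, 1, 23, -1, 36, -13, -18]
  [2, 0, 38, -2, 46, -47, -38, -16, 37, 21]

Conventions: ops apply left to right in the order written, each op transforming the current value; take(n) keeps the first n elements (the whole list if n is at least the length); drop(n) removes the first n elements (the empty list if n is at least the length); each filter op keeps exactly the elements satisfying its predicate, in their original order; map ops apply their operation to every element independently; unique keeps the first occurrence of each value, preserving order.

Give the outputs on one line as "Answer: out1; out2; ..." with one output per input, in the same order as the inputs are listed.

[-2731, -1282, -1156, -904, -841, -148, -22, 230, 3191]; [-2668, -2227, -1282, -967, -904, -841, 356, 608, 1175]; [-1534, 1490, 2687]; [-2731, -2038, 167, 419, 1049, 1364, 2057, 2939, 3191]; [-1093, -778, -652, -22, 104, 1490, 2309]; [-2920, -2353, -967, -85, 41, 167, 1364, 2372, 2435, 2939]

Execution, op by op:
  [-15, -21, -44, -14, -3, 50, -1, 3, -19] -> [105, 147, 308, 98, 21, -350, 7, -21, 133] -> [-105, -147, -308, -98, -21, 350, -7, 21, -133] -> [-101, -143, -304, -94, -17, 354, -3, 25, -129] -> [-909, -1287, -2736, -846, -153, 3186, -27, 225, -1161] -> [-904, -1282, -2731, -841, -148, 3191, -22, 230, -1156] -> [-2731, -1282, -1156, -904, -841, -148, -22, 230, 3191]
  [5, -14, -16, -21, -36, -43, -15, 9, 18] -> [-35, 98, 112, 147, 252, 301, 105, -63, -126] -> [35, -98, -112, -147, -252, -301, -105, 63, 126] -> [39, -94, -108, -143, -248, -297, -101, 67, 130] -> [351, -846, -972, -1287, -2232, -2673, -909, 603, 1170] -> [356, -841, -967, -1282, -2227, -2668, -904, 608, 1175] -> [-2668, -2227, -1282, -967, -904, -841, 356, 608, 1175]
  [42, -25, 23] -> [-294, 175, -161] -> [294, -175, 161] -> [298, -171, 165] -> [2682, -1539, 1485] -> [2687, -1534, 1490] -> [-1534, 1490, 2687]
  [-33, 50, 21, 6, 46, 32, 16, 2, -44] -> [231, -350, -147, -42, -322, -224, -112, -14, 308] -> [-231, 350, 147, 42, 322, 224, 112, 14, -308] -> [-227, 354, 151, 46, 326, 228, 116, 18, -304] -> [-2043, 3186, 1359, 414, 2934, 2052, 1044, 162, -2736] -> [-2038, 3191, 1364, 419, 2939, 2057, 1049, 167, -2731] -> [-2731, -2038, 167, 419, 1049, 1364, 2057, 2939, 3191]
  [-11, 1, 23, -1, 36, -13, -18] -> [77, -7, -161, 7, -252, 91, 126] -> [-77, 7, 161, -7, 252, -91, -126] -> [-73, 11, 165, -3, 256, -87, -122] -> [-657, 99, 1485, -27, 2304, -783, -1098] -> [-652, 104, 1490, -22, 2309, -778, -1093] -> [-1093, -778, -652, -22, 104, 1490, 2309]
  [2, 0, 38, -2, 46, -47, -38, -16, 37, 21] -> [-14, 0, -266, 14, -322, 329, 266, 112, -259, -147] -> [14, 0, 266, -14, 322, -329, -266, -112, 259, 147] -> [18, 4, 270, -10, 326, -325, -262, -108, 263, 151] -> [162, 36, 2430, -90, 2934, -2925, -2358, -972, 2367, 1359] -> [167, 41, 2435, -85, 2939, -2920, -2353, -967, 2372, 1364] -> [-2920, -2353, -967, -85, 41, 167, 1364, 2372, 2435, 2939]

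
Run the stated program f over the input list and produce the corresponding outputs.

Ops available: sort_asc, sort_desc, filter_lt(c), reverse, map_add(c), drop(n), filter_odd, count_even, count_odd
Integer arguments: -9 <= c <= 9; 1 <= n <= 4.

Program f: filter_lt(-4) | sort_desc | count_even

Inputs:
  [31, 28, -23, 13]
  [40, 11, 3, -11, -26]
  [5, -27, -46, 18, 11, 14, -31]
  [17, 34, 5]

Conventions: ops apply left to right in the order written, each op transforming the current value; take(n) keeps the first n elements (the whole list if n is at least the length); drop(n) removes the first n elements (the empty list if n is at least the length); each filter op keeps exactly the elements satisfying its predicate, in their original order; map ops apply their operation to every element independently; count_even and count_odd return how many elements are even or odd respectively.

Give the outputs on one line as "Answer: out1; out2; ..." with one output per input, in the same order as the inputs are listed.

Execution, op by op:
  [31, 28, -23, 13] -> [-23] -> [-23] -> 0
  [40, 11, 3, -11, -26] -> [-11, -26] -> [-11, -26] -> 1
  [5, -27, -46, 18, 11, 14, -31] -> [-27, -46, -31] -> [-27, -31, -46] -> 1
  [17, 34, 5] -> [] -> [] -> 0

0; 1; 1; 0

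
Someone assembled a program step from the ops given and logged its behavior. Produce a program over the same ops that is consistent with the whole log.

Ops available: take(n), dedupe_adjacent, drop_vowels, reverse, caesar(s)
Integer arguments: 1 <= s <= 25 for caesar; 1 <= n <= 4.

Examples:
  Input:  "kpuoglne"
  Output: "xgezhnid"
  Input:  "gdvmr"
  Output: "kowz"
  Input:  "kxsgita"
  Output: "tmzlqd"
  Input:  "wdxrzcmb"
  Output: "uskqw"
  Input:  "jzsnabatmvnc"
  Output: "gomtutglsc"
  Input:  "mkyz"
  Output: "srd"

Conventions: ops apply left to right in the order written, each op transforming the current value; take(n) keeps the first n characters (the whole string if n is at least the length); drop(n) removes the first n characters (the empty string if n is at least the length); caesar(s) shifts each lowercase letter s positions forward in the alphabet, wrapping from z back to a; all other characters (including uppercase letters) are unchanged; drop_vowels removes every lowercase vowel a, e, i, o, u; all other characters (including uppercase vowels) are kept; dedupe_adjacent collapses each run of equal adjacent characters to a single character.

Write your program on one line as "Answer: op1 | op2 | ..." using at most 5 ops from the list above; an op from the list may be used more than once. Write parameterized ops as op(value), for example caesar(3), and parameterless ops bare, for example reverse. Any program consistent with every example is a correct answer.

caesar(18) | drop_vowels | caesar(1) | reverse

Check, running the answer program on each example:
  "kpuoglne" -> "chmgydfw" -> "chmgydfw" -> "dinhzegx" -> "xgezhnid"
  "gdvmr" -> "yvnej" -> "yvnj" -> "zwok" -> "kowz"
  "kxsgita" -> "cpkyals" -> "cpkyls" -> "dqlzmt" -> "tmzlqd"
  "wdxrzcmb" -> "ovpjruet" -> "vpjrt" -> "wqksu" -> "uskqw"
  "jzsnabatmvnc" -> "brkfstslenfu" -> "brkfstslnf" -> "cslgtutmog" -> "gomtutglsc"
  "mkyz" -> "ecqr" -> "cqr" -> "drs" -> "srd"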